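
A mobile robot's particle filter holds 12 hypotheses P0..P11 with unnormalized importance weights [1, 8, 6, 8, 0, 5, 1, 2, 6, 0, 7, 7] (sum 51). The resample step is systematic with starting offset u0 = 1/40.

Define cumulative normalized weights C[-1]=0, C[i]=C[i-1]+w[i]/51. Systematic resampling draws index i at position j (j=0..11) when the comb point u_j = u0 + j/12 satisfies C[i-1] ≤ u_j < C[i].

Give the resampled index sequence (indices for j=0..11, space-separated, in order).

C = [1/51, 3/17, 5/17, 23/51, 23/51, 28/51, 29/51, 31/51, 37/51, 37/51, 44/51, 1]
j=0: u_0=1/40 ∈ [1/51, 3/17) → index 1
j=1: u_1=13/120 ∈ [1/51, 3/17) → index 1
j=2: u_2=23/120 ∈ [3/17, 5/17) → index 2
j=3: u_3=11/40 ∈ [3/17, 5/17) → index 2
j=4: u_4=43/120 ∈ [5/17, 23/51) → index 3
j=5: u_5=53/120 ∈ [5/17, 23/51) → index 3
j=6: u_6=21/40 ∈ [23/51, 28/51) → index 5
j=7: u_7=73/120 ∈ [31/51, 37/51) → index 8
j=8: u_8=83/120 ∈ [31/51, 37/51) → index 8
j=9: u_9=31/40 ∈ [37/51, 44/51) → index 10
j=10: u_10=103/120 ∈ [37/51, 44/51) → index 10
j=11: u_11=113/120 ∈ [44/51, 1) → index 11

1 1 2 2 3 3 5 8 8 10 10 11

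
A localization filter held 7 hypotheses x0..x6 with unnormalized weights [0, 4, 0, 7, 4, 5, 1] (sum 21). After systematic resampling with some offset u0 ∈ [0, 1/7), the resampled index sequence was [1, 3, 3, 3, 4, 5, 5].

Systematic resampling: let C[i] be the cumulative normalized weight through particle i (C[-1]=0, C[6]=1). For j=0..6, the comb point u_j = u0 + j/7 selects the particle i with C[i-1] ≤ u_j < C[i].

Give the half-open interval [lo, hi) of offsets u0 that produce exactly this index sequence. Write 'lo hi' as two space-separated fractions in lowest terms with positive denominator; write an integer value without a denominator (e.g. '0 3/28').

1/21 2/21

C = [0, 4/21, 4/21, 11/21, 5/7, 20/21, 1]
j=0 picked index 1: u0 ∈ [0, 4/21)
j=1 picked index 3: u0 ∈ [1/21, 8/21)
j=2 picked index 3: u0 ∈ [-2/21, 5/21)
j=3 picked index 3: u0 ∈ [-5/21, 2/21)
j=4 picked index 4: u0 ∈ [-1/21, 1/7)
j=5 picked index 5: u0 ∈ [0, 5/21)
j=6 picked index 5: u0 ∈ [-1/7, 2/21)
intersection: [1/21, 2/21)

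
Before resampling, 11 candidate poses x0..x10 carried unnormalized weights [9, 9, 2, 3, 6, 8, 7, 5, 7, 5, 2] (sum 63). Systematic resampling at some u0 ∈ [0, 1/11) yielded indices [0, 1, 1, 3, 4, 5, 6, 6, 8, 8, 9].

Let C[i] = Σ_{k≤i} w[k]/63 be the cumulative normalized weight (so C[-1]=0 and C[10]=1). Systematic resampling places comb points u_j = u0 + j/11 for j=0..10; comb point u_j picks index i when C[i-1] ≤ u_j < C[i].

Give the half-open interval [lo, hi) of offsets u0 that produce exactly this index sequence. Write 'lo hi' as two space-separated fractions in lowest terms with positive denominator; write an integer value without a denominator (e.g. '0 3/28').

4/77 41/693

C = [1/7, 2/7, 20/63, 23/63, 29/63, 37/63, 44/63, 7/9, 8/9, 61/63, 1]
j=0 picked index 0: u0 ∈ [0, 1/7)
j=1 picked index 1: u0 ∈ [4/77, 15/77)
j=2 picked index 1: u0 ∈ [-3/77, 8/77)
j=3 picked index 3: u0 ∈ [31/693, 64/693)
j=4 picked index 4: u0 ∈ [1/693, 67/693)
j=5 picked index 5: u0 ∈ [4/693, 92/693)
j=6 picked index 6: u0 ∈ [29/693, 106/693)
j=7 picked index 6: u0 ∈ [-34/693, 43/693)
j=8 picked index 8: u0 ∈ [5/99, 16/99)
j=9 picked index 8: u0 ∈ [-4/99, 7/99)
j=10 picked index 9: u0 ∈ [-2/99, 41/693)
intersection: [4/77, 41/693)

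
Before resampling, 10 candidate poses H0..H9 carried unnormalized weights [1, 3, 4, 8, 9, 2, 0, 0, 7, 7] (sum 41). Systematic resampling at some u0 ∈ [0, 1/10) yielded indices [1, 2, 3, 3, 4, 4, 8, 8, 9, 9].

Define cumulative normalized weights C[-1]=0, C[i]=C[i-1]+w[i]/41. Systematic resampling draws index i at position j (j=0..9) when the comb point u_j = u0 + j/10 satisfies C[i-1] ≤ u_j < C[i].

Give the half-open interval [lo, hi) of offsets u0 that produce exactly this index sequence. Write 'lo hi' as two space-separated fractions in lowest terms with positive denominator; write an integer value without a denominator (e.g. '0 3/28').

C = [1/41, 4/41, 8/41, 16/41, 25/41, 27/41, 27/41, 27/41, 34/41, 1]
j=0 picked index 1: u0 ∈ [1/41, 4/41)
j=1 picked index 2: u0 ∈ [-1/410, 39/410)
j=2 picked index 3: u0 ∈ [-1/205, 39/205)
j=3 picked index 3: u0 ∈ [-43/410, 37/410)
j=4 picked index 4: u0 ∈ [-2/205, 43/205)
j=5 picked index 4: u0 ∈ [-9/82, 9/82)
j=6 picked index 8: u0 ∈ [12/205, 47/205)
j=7 picked index 8: u0 ∈ [-17/410, 53/410)
j=8 picked index 9: u0 ∈ [6/205, 1/5)
j=9 picked index 9: u0 ∈ [-29/410, 1/10)
intersection: [12/205, 37/410)

12/205 37/410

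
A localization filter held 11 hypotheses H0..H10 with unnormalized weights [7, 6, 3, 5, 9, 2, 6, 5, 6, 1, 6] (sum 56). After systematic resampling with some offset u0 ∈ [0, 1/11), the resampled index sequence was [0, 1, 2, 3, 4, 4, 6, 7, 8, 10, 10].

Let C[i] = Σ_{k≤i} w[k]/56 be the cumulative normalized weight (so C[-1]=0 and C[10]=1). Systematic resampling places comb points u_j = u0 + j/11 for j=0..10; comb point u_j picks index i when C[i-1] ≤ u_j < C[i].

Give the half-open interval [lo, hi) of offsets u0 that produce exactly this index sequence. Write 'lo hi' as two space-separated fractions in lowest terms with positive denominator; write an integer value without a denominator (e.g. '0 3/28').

23/308 25/308

C = [1/8, 13/56, 2/7, 3/8, 15/28, 4/7, 19/28, 43/56, 7/8, 25/28, 1]
j=0 picked index 0: u0 ∈ [0, 1/8)
j=1 picked index 1: u0 ∈ [3/88, 87/616)
j=2 picked index 2: u0 ∈ [31/616, 8/77)
j=3 picked index 3: u0 ∈ [1/77, 9/88)
j=4 picked index 4: u0 ∈ [1/88, 53/308)
j=5 picked index 4: u0 ∈ [-7/88, 25/308)
j=6 picked index 6: u0 ∈ [2/77, 41/308)
j=7 picked index 7: u0 ∈ [13/308, 81/616)
j=8 picked index 8: u0 ∈ [25/616, 13/88)
j=9 picked index 10: u0 ∈ [23/308, 2/11)
j=10 picked index 10: u0 ∈ [-5/308, 1/11)
intersection: [23/308, 25/308)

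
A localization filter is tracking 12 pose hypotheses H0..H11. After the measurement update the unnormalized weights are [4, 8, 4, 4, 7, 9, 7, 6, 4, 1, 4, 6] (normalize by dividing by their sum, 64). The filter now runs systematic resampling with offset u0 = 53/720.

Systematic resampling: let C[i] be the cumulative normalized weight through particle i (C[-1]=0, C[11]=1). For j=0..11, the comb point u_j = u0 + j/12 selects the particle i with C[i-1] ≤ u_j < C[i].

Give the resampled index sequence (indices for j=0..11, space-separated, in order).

1 1 2 4 4 5 6 6 7 8 11 11

C = [1/16, 3/16, 1/4, 5/16, 27/64, 9/16, 43/64, 49/64, 53/64, 27/32, 29/32, 1]
j=0: u_0=53/720 ∈ [1/16, 3/16) → index 1
j=1: u_1=113/720 ∈ [1/16, 3/16) → index 1
j=2: u_2=173/720 ∈ [3/16, 1/4) → index 2
j=3: u_3=233/720 ∈ [5/16, 27/64) → index 4
j=4: u_4=293/720 ∈ [5/16, 27/64) → index 4
j=5: u_5=353/720 ∈ [27/64, 9/16) → index 5
j=6: u_6=413/720 ∈ [9/16, 43/64) → index 6
j=7: u_7=473/720 ∈ [9/16, 43/64) → index 6
j=8: u_8=533/720 ∈ [43/64, 49/64) → index 7
j=9: u_9=593/720 ∈ [49/64, 53/64) → index 8
j=10: u_10=653/720 ∈ [29/32, 1) → index 11
j=11: u_11=713/720 ∈ [29/32, 1) → index 11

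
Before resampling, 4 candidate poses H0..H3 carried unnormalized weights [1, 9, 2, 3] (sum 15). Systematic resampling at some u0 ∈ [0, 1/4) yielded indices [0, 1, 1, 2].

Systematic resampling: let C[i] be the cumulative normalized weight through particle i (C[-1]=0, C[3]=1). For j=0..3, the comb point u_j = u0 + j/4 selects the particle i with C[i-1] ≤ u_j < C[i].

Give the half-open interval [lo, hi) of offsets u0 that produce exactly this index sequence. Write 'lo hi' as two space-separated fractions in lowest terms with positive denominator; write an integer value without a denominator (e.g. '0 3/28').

0 1/20

C = [1/15, 2/3, 4/5, 1]
j=0 picked index 0: u0 ∈ [0, 1/15)
j=1 picked index 1: u0 ∈ [-11/60, 5/12)
j=2 picked index 1: u0 ∈ [-13/30, 1/6)
j=3 picked index 2: u0 ∈ [-1/12, 1/20)
intersection: [0, 1/20)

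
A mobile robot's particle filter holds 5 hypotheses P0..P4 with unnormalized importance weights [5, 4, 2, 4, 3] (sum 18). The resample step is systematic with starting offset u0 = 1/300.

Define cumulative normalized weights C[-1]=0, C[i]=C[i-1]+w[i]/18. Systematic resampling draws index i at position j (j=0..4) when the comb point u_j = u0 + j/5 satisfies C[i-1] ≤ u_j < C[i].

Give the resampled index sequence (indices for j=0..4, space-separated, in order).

C = [5/18, 1/2, 11/18, 5/6, 1]
j=0: u_0=1/300 ∈ [0, 5/18) → index 0
j=1: u_1=61/300 ∈ [0, 5/18) → index 0
j=2: u_2=121/300 ∈ [5/18, 1/2) → index 1
j=3: u_3=181/300 ∈ [1/2, 11/18) → index 2
j=4: u_4=241/300 ∈ [11/18, 5/6) → index 3

0 0 1 2 3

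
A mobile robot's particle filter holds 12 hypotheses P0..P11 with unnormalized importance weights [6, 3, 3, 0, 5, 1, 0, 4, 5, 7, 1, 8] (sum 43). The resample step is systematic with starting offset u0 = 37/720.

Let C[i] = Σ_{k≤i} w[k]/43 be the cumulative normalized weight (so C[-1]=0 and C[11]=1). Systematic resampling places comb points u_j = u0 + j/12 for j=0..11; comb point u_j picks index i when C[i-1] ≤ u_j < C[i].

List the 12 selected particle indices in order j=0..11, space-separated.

C = [6/43, 9/43, 12/43, 12/43, 17/43, 18/43, 18/43, 22/43, 27/43, 34/43, 35/43, 1]
j=0: u_0=37/720 ∈ [0, 6/43) → index 0
j=1: u_1=97/720 ∈ [0, 6/43) → index 0
j=2: u_2=157/720 ∈ [9/43, 12/43) → index 2
j=3: u_3=217/720 ∈ [12/43, 17/43) → index 4
j=4: u_4=277/720 ∈ [12/43, 17/43) → index 4
j=5: u_5=337/720 ∈ [18/43, 22/43) → index 7
j=6: u_6=397/720 ∈ [22/43, 27/43) → index 8
j=7: u_7=457/720 ∈ [27/43, 34/43) → index 9
j=8: u_8=517/720 ∈ [27/43, 34/43) → index 9
j=9: u_9=577/720 ∈ [34/43, 35/43) → index 10
j=10: u_10=637/720 ∈ [35/43, 1) → index 11
j=11: u_11=697/720 ∈ [35/43, 1) → index 11

0 0 2 4 4 7 8 9 9 10 11 11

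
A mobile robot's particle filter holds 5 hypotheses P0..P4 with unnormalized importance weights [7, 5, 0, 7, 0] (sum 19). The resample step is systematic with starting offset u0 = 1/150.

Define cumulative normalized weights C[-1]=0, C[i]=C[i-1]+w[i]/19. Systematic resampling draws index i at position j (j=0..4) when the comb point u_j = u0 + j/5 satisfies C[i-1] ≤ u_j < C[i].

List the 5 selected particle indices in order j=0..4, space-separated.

0 0 1 1 3

C = [7/19, 12/19, 12/19, 1, 1]
j=0: u_0=1/150 ∈ [0, 7/19) → index 0
j=1: u_1=31/150 ∈ [0, 7/19) → index 0
j=2: u_2=61/150 ∈ [7/19, 12/19) → index 1
j=3: u_3=91/150 ∈ [7/19, 12/19) → index 1
j=4: u_4=121/150 ∈ [12/19, 1) → index 3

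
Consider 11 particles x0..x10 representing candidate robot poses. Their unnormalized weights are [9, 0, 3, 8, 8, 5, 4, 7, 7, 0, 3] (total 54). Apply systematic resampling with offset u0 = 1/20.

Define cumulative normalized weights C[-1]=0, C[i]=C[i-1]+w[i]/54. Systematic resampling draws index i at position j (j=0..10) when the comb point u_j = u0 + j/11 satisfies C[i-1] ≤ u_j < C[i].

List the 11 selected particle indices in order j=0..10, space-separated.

0 0 3 3 4 4 5 7 7 8 10

C = [1/6, 1/6, 2/9, 10/27, 14/27, 11/18, 37/54, 22/27, 17/18, 17/18, 1]
j=0: u_0=1/20 ∈ [0, 1/6) → index 0
j=1: u_1=31/220 ∈ [0, 1/6) → index 0
j=2: u_2=51/220 ∈ [2/9, 10/27) → index 3
j=3: u_3=71/220 ∈ [2/9, 10/27) → index 3
j=4: u_4=91/220 ∈ [10/27, 14/27) → index 4
j=5: u_5=111/220 ∈ [10/27, 14/27) → index 4
j=6: u_6=131/220 ∈ [14/27, 11/18) → index 5
j=7: u_7=151/220 ∈ [37/54, 22/27) → index 7
j=8: u_8=171/220 ∈ [37/54, 22/27) → index 7
j=9: u_9=191/220 ∈ [22/27, 17/18) → index 8
j=10: u_10=211/220 ∈ [17/18, 1) → index 10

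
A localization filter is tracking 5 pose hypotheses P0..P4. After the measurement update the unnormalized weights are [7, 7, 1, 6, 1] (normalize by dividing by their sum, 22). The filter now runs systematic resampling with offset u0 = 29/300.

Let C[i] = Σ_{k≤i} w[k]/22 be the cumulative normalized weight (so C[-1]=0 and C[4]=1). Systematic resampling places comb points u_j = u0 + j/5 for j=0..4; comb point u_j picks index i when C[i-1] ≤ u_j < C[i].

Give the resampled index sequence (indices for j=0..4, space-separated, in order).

0 0 1 3 3

C = [7/22, 7/11, 15/22, 21/22, 1]
j=0: u_0=29/300 ∈ [0, 7/22) → index 0
j=1: u_1=89/300 ∈ [0, 7/22) → index 0
j=2: u_2=149/300 ∈ [7/22, 7/11) → index 1
j=3: u_3=209/300 ∈ [15/22, 21/22) → index 3
j=4: u_4=269/300 ∈ [15/22, 21/22) → index 3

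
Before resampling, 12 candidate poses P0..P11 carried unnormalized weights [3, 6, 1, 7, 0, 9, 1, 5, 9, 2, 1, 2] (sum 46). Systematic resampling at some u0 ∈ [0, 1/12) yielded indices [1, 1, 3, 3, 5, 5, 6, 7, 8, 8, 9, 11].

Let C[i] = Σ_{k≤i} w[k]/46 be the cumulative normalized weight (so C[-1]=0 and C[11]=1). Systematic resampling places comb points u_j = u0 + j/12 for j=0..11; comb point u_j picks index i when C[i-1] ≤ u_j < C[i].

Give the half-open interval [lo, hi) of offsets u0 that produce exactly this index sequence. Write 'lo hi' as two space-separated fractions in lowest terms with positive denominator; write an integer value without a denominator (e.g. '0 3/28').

C = [3/46, 9/46, 5/23, 17/46, 17/46, 13/23, 27/46, 16/23, 41/46, 43/46, 22/23, 1]
j=0 picked index 1: u0 ∈ [3/46, 9/46)
j=1 picked index 1: u0 ∈ [-5/276, 31/276)
j=2 picked index 3: u0 ∈ [7/138, 14/69)
j=3 picked index 3: u0 ∈ [-3/92, 11/92)
j=4 picked index 5: u0 ∈ [5/138, 16/69)
j=5 picked index 5: u0 ∈ [-13/276, 41/276)
j=6 picked index 6: u0 ∈ [3/46, 2/23)
j=7 picked index 7: u0 ∈ [1/276, 31/276)
j=8 picked index 8: u0 ∈ [2/69, 31/138)
j=9 picked index 8: u0 ∈ [-5/92, 13/92)
j=10 picked index 9: u0 ∈ [4/69, 7/69)
j=11 picked index 11: u0 ∈ [11/276, 1/12)
intersection: [3/46, 1/12)

3/46 1/12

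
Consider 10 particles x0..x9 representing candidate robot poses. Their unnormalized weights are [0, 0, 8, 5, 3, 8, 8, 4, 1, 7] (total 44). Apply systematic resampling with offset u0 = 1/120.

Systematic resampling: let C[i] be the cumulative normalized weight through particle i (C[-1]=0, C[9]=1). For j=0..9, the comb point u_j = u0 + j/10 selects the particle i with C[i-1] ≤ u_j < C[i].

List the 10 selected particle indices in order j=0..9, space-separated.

C = [0, 0, 2/11, 13/44, 4/11, 6/11, 8/11, 9/11, 37/44, 1]
j=0: u_0=1/120 ∈ [0, 2/11) → index 2
j=1: u_1=13/120 ∈ [0, 2/11) → index 2
j=2: u_2=5/24 ∈ [2/11, 13/44) → index 3
j=3: u_3=37/120 ∈ [13/44, 4/11) → index 4
j=4: u_4=49/120 ∈ [4/11, 6/11) → index 5
j=5: u_5=61/120 ∈ [4/11, 6/11) → index 5
j=6: u_6=73/120 ∈ [6/11, 8/11) → index 6
j=7: u_7=17/24 ∈ [6/11, 8/11) → index 6
j=8: u_8=97/120 ∈ [8/11, 9/11) → index 7
j=9: u_9=109/120 ∈ [37/44, 1) → index 9

2 2 3 4 5 5 6 6 7 9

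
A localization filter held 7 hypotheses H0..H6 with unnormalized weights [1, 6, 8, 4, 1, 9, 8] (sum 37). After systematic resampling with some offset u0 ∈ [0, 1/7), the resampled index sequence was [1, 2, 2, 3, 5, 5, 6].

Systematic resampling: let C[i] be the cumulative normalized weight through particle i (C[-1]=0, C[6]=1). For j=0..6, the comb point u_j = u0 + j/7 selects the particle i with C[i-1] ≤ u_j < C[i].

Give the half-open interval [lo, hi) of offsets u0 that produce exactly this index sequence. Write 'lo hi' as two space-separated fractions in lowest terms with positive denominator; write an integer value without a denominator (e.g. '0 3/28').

C = [1/37, 7/37, 15/37, 19/37, 20/37, 29/37, 1]
j=0 picked index 1: u0 ∈ [1/37, 7/37)
j=1 picked index 2: u0 ∈ [12/259, 68/259)
j=2 picked index 2: u0 ∈ [-25/259, 31/259)
j=3 picked index 3: u0 ∈ [-6/259, 22/259)
j=4 picked index 5: u0 ∈ [-8/259, 55/259)
j=5 picked index 5: u0 ∈ [-45/259, 18/259)
j=6 picked index 6: u0 ∈ [-19/259, 1/7)
intersection: [12/259, 18/259)

12/259 18/259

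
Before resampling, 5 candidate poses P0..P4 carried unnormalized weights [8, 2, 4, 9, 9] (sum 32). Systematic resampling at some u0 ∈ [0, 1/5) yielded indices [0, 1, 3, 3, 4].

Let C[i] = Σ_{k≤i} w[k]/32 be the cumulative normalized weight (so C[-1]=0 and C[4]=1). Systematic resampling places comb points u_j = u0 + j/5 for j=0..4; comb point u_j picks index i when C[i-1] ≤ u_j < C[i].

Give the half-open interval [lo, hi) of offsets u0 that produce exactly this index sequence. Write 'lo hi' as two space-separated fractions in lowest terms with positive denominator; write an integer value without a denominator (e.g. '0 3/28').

1/20 9/80

C = [1/4, 5/16, 7/16, 23/32, 1]
j=0 picked index 0: u0 ∈ [0, 1/4)
j=1 picked index 1: u0 ∈ [1/20, 9/80)
j=2 picked index 3: u0 ∈ [3/80, 51/160)
j=3 picked index 3: u0 ∈ [-13/80, 19/160)
j=4 picked index 4: u0 ∈ [-13/160, 1/5)
intersection: [1/20, 9/80)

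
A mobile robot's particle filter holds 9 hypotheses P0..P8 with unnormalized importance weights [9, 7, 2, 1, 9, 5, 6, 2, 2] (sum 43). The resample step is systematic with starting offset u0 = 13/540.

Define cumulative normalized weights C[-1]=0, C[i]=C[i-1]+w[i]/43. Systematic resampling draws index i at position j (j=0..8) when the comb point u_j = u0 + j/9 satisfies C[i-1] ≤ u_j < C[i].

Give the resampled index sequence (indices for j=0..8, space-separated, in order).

C = [9/43, 16/43, 18/43, 19/43, 28/43, 33/43, 39/43, 41/43, 1]
j=0: u_0=13/540 ∈ [0, 9/43) → index 0
j=1: u_1=73/540 ∈ [0, 9/43) → index 0
j=2: u_2=133/540 ∈ [9/43, 16/43) → index 1
j=3: u_3=193/540 ∈ [9/43, 16/43) → index 1
j=4: u_4=253/540 ∈ [19/43, 28/43) → index 4
j=5: u_5=313/540 ∈ [19/43, 28/43) → index 4
j=6: u_6=373/540 ∈ [28/43, 33/43) → index 5
j=7: u_7=433/540 ∈ [33/43, 39/43) → index 6
j=8: u_8=493/540 ∈ [39/43, 41/43) → index 7

0 0 1 1 4 4 5 6 7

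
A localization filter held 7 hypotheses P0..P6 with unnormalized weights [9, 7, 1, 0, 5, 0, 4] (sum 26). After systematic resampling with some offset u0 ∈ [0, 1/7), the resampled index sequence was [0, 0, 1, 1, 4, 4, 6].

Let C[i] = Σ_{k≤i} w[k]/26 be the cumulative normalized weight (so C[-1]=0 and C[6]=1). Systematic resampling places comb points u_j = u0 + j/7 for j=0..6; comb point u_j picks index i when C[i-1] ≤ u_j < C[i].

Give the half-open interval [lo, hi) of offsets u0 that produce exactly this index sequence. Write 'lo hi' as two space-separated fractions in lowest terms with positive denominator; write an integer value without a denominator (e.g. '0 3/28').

C = [9/26, 8/13, 17/26, 17/26, 11/13, 11/13, 1]
j=0 picked index 0: u0 ∈ [0, 9/26)
j=1 picked index 0: u0 ∈ [-1/7, 37/182)
j=2 picked index 1: u0 ∈ [11/182, 30/91)
j=3 picked index 1: u0 ∈ [-15/182, 17/91)
j=4 picked index 4: u0 ∈ [15/182, 25/91)
j=5 picked index 4: u0 ∈ [-11/182, 12/91)
j=6 picked index 6: u0 ∈ [-1/91, 1/7)
intersection: [15/182, 12/91)

15/182 12/91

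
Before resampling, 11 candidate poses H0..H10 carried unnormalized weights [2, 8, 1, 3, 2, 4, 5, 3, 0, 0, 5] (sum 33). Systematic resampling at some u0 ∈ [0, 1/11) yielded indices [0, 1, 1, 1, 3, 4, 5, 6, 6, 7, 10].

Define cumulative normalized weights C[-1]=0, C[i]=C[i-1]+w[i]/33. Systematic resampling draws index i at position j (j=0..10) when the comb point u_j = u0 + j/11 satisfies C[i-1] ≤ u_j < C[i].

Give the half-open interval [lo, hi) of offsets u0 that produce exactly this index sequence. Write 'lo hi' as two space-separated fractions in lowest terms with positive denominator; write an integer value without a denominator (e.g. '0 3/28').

C = [2/33, 10/33, 1/3, 14/33, 16/33, 20/33, 25/33, 28/33, 28/33, 28/33, 1]
j=0 picked index 0: u0 ∈ [0, 2/33)
j=1 picked index 1: u0 ∈ [-1/33, 7/33)
j=2 picked index 1: u0 ∈ [-4/33, 4/33)
j=3 picked index 1: u0 ∈ [-7/33, 1/33)
j=4 picked index 3: u0 ∈ [-1/33, 2/33)
j=5 picked index 4: u0 ∈ [-1/33, 1/33)
j=6 picked index 5: u0 ∈ [-2/33, 2/33)
j=7 picked index 6: u0 ∈ [-1/33, 4/33)
j=8 picked index 6: u0 ∈ [-4/33, 1/33)
j=9 picked index 7: u0 ∈ [-2/33, 1/33)
j=10 picked index 10: u0 ∈ [-2/33, 1/11)
intersection: [0, 1/33)

0 1/33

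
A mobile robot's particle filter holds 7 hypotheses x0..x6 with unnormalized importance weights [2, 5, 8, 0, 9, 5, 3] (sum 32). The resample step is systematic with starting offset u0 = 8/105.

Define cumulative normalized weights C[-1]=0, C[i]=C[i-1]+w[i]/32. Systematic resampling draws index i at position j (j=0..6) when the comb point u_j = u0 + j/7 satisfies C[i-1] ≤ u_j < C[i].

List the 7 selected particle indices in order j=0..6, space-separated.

1 2 2 4 4 5 6

C = [1/16, 7/32, 15/32, 15/32, 3/4, 29/32, 1]
j=0: u_0=8/105 ∈ [1/16, 7/32) → index 1
j=1: u_1=23/105 ∈ [7/32, 15/32) → index 2
j=2: u_2=38/105 ∈ [7/32, 15/32) → index 2
j=3: u_3=53/105 ∈ [15/32, 3/4) → index 4
j=4: u_4=68/105 ∈ [15/32, 3/4) → index 4
j=5: u_5=83/105 ∈ [3/4, 29/32) → index 5
j=6: u_6=14/15 ∈ [29/32, 1) → index 6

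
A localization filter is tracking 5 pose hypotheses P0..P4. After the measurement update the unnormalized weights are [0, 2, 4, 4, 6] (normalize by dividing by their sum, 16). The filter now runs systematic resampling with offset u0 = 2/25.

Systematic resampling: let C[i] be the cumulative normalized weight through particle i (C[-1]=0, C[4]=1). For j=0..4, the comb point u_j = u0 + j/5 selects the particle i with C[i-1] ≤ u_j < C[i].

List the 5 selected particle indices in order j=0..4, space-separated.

C = [0, 1/8, 3/8, 5/8, 1]
j=0: u_0=2/25 ∈ [0, 1/8) → index 1
j=1: u_1=7/25 ∈ [1/8, 3/8) → index 2
j=2: u_2=12/25 ∈ [3/8, 5/8) → index 3
j=3: u_3=17/25 ∈ [5/8, 1) → index 4
j=4: u_4=22/25 ∈ [5/8, 1) → index 4

1 2 3 4 4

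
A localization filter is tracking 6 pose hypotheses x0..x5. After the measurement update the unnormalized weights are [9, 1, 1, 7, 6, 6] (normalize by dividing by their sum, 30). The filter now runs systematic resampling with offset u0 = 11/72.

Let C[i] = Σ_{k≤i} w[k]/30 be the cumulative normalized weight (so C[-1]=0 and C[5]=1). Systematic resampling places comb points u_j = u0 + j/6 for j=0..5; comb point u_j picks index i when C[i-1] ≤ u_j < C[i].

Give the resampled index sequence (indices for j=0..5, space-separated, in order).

C = [3/10, 1/3, 11/30, 3/5, 4/5, 1]
j=0: u_0=11/72 ∈ [0, 3/10) → index 0
j=1: u_1=23/72 ∈ [3/10, 1/3) → index 1
j=2: u_2=35/72 ∈ [11/30, 3/5) → index 3
j=3: u_3=47/72 ∈ [3/5, 4/5) → index 4
j=4: u_4=59/72 ∈ [4/5, 1) → index 5
j=5: u_5=71/72 ∈ [4/5, 1) → index 5

0 1 3 4 5 5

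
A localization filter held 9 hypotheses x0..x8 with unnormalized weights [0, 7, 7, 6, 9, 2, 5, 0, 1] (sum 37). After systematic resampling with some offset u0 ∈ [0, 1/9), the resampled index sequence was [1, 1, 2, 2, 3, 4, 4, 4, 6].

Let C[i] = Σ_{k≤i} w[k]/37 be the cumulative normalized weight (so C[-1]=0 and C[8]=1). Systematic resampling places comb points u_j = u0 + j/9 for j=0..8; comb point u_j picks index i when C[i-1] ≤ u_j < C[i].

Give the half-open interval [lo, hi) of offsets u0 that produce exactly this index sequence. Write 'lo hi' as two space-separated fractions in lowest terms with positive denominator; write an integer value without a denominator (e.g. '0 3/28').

0 2/333

C = [0, 7/37, 14/37, 20/37, 29/37, 31/37, 36/37, 36/37, 1]
j=0 picked index 1: u0 ∈ [0, 7/37)
j=1 picked index 1: u0 ∈ [-1/9, 26/333)
j=2 picked index 2: u0 ∈ [-11/333, 52/333)
j=3 picked index 2: u0 ∈ [-16/111, 5/111)
j=4 picked index 3: u0 ∈ [-22/333, 32/333)
j=5 picked index 4: u0 ∈ [-5/333, 76/333)
j=6 picked index 4: u0 ∈ [-14/111, 13/111)
j=7 picked index 4: u0 ∈ [-79/333, 2/333)
j=8 picked index 6: u0 ∈ [-17/333, 28/333)
intersection: [0, 2/333)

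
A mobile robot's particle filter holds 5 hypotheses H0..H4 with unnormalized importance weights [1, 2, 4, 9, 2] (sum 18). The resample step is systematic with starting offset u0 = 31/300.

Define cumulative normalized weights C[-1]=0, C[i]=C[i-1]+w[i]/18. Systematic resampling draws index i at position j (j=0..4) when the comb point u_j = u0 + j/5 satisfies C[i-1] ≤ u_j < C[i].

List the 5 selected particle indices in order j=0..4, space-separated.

C = [1/18, 1/6, 7/18, 8/9, 1]
j=0: u_0=31/300 ∈ [1/18, 1/6) → index 1
j=1: u_1=91/300 ∈ [1/6, 7/18) → index 2
j=2: u_2=151/300 ∈ [7/18, 8/9) → index 3
j=3: u_3=211/300 ∈ [7/18, 8/9) → index 3
j=4: u_4=271/300 ∈ [8/9, 1) → index 4

1 2 3 3 4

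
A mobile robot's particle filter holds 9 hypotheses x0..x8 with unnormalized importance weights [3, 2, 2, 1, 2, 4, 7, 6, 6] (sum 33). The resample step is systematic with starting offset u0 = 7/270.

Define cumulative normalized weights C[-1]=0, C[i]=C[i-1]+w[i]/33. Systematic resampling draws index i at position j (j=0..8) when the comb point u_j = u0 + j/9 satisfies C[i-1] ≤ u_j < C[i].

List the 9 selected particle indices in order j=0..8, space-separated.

0 1 4 5 6 6 7 7 8

C = [1/11, 5/33, 7/33, 8/33, 10/33, 14/33, 7/11, 9/11, 1]
j=0: u_0=7/270 ∈ [0, 1/11) → index 0
j=1: u_1=37/270 ∈ [1/11, 5/33) → index 1
j=2: u_2=67/270 ∈ [8/33, 10/33) → index 4
j=3: u_3=97/270 ∈ [10/33, 14/33) → index 5
j=4: u_4=127/270 ∈ [14/33, 7/11) → index 6
j=5: u_5=157/270 ∈ [14/33, 7/11) → index 6
j=6: u_6=187/270 ∈ [7/11, 9/11) → index 7
j=7: u_7=217/270 ∈ [7/11, 9/11) → index 7
j=8: u_8=247/270 ∈ [9/11, 1) → index 8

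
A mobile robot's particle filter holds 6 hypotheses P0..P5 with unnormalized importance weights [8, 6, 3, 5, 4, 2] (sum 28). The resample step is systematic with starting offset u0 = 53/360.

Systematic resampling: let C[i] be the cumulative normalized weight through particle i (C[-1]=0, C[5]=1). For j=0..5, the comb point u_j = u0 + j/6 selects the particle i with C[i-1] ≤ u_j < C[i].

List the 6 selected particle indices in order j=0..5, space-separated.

0 1 1 3 4 5

C = [2/7, 1/2, 17/28, 11/14, 13/14, 1]
j=0: u_0=53/360 ∈ [0, 2/7) → index 0
j=1: u_1=113/360 ∈ [2/7, 1/2) → index 1
j=2: u_2=173/360 ∈ [2/7, 1/2) → index 1
j=3: u_3=233/360 ∈ [17/28, 11/14) → index 3
j=4: u_4=293/360 ∈ [11/14, 13/14) → index 4
j=5: u_5=353/360 ∈ [13/14, 1) → index 5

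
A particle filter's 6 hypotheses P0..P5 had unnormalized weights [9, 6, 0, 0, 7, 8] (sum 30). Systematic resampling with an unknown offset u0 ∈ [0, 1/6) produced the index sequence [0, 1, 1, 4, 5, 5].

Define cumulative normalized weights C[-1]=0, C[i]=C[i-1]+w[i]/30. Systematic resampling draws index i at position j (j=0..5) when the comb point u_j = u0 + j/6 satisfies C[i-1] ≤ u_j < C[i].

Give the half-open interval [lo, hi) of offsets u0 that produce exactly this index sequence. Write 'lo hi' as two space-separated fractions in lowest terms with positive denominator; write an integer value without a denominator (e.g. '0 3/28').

C = [3/10, 1/2, 1/2, 1/2, 11/15, 1]
j=0 picked index 0: u0 ∈ [0, 3/10)
j=1 picked index 1: u0 ∈ [2/15, 1/3)
j=2 picked index 1: u0 ∈ [-1/30, 1/6)
j=3 picked index 4: u0 ∈ [0, 7/30)
j=4 picked index 5: u0 ∈ [1/15, 1/3)
j=5 picked index 5: u0 ∈ [-1/10, 1/6)
intersection: [2/15, 1/6)

2/15 1/6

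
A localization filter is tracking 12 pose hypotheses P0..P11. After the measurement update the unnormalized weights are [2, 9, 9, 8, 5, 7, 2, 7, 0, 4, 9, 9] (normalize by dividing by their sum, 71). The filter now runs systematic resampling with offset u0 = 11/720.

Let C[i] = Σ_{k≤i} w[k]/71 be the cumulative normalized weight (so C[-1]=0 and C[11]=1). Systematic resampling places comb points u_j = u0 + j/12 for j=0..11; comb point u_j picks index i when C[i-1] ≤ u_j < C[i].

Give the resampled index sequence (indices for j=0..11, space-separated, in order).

C = [2/71, 11/71, 20/71, 28/71, 33/71, 40/71, 42/71, 49/71, 49/71, 53/71, 62/71, 1]
j=0: u_0=11/720 ∈ [0, 2/71) → index 0
j=1: u_1=71/720 ∈ [2/71, 11/71) → index 1
j=2: u_2=131/720 ∈ [11/71, 20/71) → index 2
j=3: u_3=191/720 ∈ [11/71, 20/71) → index 2
j=4: u_4=251/720 ∈ [20/71, 28/71) → index 3
j=5: u_5=311/720 ∈ [28/71, 33/71) → index 4
j=6: u_6=371/720 ∈ [33/71, 40/71) → index 5
j=7: u_7=431/720 ∈ [42/71, 49/71) → index 7
j=8: u_8=491/720 ∈ [42/71, 49/71) → index 7
j=9: u_9=551/720 ∈ [53/71, 62/71) → index 10
j=10: u_10=611/720 ∈ [53/71, 62/71) → index 10
j=11: u_11=671/720 ∈ [62/71, 1) → index 11

0 1 2 2 3 4 5 7 7 10 10 11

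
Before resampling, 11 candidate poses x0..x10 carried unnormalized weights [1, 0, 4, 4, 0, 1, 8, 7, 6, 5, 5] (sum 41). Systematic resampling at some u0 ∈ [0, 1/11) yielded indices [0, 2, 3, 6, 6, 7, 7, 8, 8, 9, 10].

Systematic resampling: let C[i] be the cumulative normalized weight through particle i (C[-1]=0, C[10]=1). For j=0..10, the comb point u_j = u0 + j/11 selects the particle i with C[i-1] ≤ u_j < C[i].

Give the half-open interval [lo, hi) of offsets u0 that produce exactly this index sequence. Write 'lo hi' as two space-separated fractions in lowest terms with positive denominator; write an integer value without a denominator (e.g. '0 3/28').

C = [1/41, 1/41, 5/41, 9/41, 9/41, 10/41, 18/41, 25/41, 31/41, 36/41, 1]
j=0 picked index 0: u0 ∈ [0, 1/41)
j=1 picked index 2: u0 ∈ [-30/451, 14/451)
j=2 picked index 3: u0 ∈ [-27/451, 17/451)
j=3 picked index 6: u0 ∈ [-13/451, 75/451)
j=4 picked index 6: u0 ∈ [-54/451, 34/451)
j=5 picked index 7: u0 ∈ [-7/451, 70/451)
j=6 picked index 7: u0 ∈ [-48/451, 29/451)
j=7 picked index 8: u0 ∈ [-12/451, 54/451)
j=8 picked index 8: u0 ∈ [-53/451, 13/451)
j=9 picked index 9: u0 ∈ [-28/451, 27/451)
j=10 picked index 10: u0 ∈ [-14/451, 1/11)
intersection: [0, 1/41)

0 1/41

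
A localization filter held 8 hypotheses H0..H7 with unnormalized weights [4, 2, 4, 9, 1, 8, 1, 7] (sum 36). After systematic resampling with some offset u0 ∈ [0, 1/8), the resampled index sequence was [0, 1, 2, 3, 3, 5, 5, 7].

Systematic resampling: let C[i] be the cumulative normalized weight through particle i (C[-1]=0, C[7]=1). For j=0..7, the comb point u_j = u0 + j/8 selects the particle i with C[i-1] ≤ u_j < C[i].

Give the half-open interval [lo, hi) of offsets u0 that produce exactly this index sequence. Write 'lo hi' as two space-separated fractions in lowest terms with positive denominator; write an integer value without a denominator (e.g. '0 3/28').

0 1/36

C = [1/9, 1/6, 5/18, 19/36, 5/9, 7/9, 29/36, 1]
j=0 picked index 0: u0 ∈ [0, 1/9)
j=1 picked index 1: u0 ∈ [-1/72, 1/24)
j=2 picked index 2: u0 ∈ [-1/12, 1/36)
j=3 picked index 3: u0 ∈ [-7/72, 11/72)
j=4 picked index 3: u0 ∈ [-2/9, 1/36)
j=5 picked index 5: u0 ∈ [-5/72, 11/72)
j=6 picked index 5: u0 ∈ [-7/36, 1/36)
j=7 picked index 7: u0 ∈ [-5/72, 1/8)
intersection: [0, 1/36)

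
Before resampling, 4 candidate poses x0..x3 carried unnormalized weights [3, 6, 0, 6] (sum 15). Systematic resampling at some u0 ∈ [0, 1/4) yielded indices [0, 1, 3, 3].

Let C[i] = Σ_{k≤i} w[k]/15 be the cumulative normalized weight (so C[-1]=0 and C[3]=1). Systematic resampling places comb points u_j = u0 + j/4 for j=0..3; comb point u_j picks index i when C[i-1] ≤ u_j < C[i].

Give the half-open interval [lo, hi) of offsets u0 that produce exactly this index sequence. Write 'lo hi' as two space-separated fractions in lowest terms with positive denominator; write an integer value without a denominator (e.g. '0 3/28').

1/10 1/5

C = [1/5, 3/5, 3/5, 1]
j=0 picked index 0: u0 ∈ [0, 1/5)
j=1 picked index 1: u0 ∈ [-1/20, 7/20)
j=2 picked index 3: u0 ∈ [1/10, 1/2)
j=3 picked index 3: u0 ∈ [-3/20, 1/4)
intersection: [1/10, 1/5)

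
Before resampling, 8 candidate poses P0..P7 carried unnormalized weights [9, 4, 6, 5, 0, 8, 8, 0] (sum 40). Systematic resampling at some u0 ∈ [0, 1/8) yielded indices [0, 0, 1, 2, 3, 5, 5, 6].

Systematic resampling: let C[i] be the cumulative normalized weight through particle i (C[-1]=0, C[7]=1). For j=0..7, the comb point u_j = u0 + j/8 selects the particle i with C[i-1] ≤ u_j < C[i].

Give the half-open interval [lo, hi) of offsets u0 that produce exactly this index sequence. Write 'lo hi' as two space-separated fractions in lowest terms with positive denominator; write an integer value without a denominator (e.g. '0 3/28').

0 1/20

C = [9/40, 13/40, 19/40, 3/5, 3/5, 4/5, 1, 1]
j=0 picked index 0: u0 ∈ [0, 9/40)
j=1 picked index 0: u0 ∈ [-1/8, 1/10)
j=2 picked index 1: u0 ∈ [-1/40, 3/40)
j=3 picked index 2: u0 ∈ [-1/20, 1/10)
j=4 picked index 3: u0 ∈ [-1/40, 1/10)
j=5 picked index 5: u0 ∈ [-1/40, 7/40)
j=6 picked index 5: u0 ∈ [-3/20, 1/20)
j=7 picked index 6: u0 ∈ [-3/40, 1/8)
intersection: [0, 1/20)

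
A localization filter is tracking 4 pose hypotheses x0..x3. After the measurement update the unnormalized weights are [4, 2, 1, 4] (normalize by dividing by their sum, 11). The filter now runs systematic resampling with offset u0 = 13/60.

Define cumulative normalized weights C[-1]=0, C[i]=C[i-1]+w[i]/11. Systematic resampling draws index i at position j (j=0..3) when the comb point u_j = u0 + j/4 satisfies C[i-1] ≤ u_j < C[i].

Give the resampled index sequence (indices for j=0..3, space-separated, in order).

0 1 3 3

C = [4/11, 6/11, 7/11, 1]
j=0: u_0=13/60 ∈ [0, 4/11) → index 0
j=1: u_1=7/15 ∈ [4/11, 6/11) → index 1
j=2: u_2=43/60 ∈ [7/11, 1) → index 3
j=3: u_3=29/30 ∈ [7/11, 1) → index 3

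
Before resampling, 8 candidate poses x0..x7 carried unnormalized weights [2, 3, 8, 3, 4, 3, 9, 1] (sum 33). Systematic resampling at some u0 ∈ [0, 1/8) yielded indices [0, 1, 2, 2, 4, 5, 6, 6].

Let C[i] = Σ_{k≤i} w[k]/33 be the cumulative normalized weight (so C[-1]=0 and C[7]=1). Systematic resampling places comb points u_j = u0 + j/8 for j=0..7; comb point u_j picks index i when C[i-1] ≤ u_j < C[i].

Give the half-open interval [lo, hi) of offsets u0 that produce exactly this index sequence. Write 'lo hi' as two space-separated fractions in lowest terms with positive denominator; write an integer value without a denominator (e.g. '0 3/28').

C = [2/33, 5/33, 13/33, 16/33, 20/33, 23/33, 32/33, 1]
j=0 picked index 0: u0 ∈ [0, 2/33)
j=1 picked index 1: u0 ∈ [-17/264, 7/264)
j=2 picked index 2: u0 ∈ [-13/132, 19/132)
j=3 picked index 2: u0 ∈ [-59/264, 5/264)
j=4 picked index 4: u0 ∈ [-1/66, 7/66)
j=5 picked index 5: u0 ∈ [-5/264, 19/264)
j=6 picked index 6: u0 ∈ [-7/132, 29/132)
j=7 picked index 6: u0 ∈ [-47/264, 25/264)
intersection: [0, 5/264)

0 5/264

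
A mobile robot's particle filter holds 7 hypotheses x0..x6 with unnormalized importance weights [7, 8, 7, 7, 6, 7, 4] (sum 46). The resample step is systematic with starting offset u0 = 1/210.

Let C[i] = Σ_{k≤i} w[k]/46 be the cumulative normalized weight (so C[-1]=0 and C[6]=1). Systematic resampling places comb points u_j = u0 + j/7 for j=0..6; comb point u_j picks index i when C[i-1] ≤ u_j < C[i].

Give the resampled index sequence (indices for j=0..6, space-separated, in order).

C = [7/46, 15/46, 11/23, 29/46, 35/46, 21/23, 1]
j=0: u_0=1/210 ∈ [0, 7/46) → index 0
j=1: u_1=31/210 ∈ [0, 7/46) → index 0
j=2: u_2=61/210 ∈ [7/46, 15/46) → index 1
j=3: u_3=13/30 ∈ [15/46, 11/23) → index 2
j=4: u_4=121/210 ∈ [11/23, 29/46) → index 3
j=5: u_5=151/210 ∈ [29/46, 35/46) → index 4
j=6: u_6=181/210 ∈ [35/46, 21/23) → index 5

0 0 1 2 3 4 5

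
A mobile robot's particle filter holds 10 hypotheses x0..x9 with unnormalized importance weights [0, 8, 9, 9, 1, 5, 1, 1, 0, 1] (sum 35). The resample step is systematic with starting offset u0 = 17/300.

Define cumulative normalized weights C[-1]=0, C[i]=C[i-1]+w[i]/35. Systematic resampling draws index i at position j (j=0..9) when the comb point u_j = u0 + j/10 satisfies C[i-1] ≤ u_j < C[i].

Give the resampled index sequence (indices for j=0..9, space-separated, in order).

C = [0, 8/35, 17/35, 26/35, 27/35, 32/35, 33/35, 34/35, 34/35, 1]
j=0: u_0=17/300 ∈ [0, 8/35) → index 1
j=1: u_1=47/300 ∈ [0, 8/35) → index 1
j=2: u_2=77/300 ∈ [8/35, 17/35) → index 2
j=3: u_3=107/300 ∈ [8/35, 17/35) → index 2
j=4: u_4=137/300 ∈ [8/35, 17/35) → index 2
j=5: u_5=167/300 ∈ [17/35, 26/35) → index 3
j=6: u_6=197/300 ∈ [17/35, 26/35) → index 3
j=7: u_7=227/300 ∈ [26/35, 27/35) → index 4
j=8: u_8=257/300 ∈ [27/35, 32/35) → index 5
j=9: u_9=287/300 ∈ [33/35, 34/35) → index 7

1 1 2 2 2 3 3 4 5 7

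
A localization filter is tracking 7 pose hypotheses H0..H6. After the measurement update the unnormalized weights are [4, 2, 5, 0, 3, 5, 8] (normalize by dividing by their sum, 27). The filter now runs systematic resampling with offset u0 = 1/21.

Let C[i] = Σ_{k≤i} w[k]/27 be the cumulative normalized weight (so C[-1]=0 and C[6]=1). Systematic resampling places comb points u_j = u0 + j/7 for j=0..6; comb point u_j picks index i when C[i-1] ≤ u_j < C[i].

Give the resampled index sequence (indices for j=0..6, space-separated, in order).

0 1 2 4 5 6 6

C = [4/27, 2/9, 11/27, 11/27, 14/27, 19/27, 1]
j=0: u_0=1/21 ∈ [0, 4/27) → index 0
j=1: u_1=4/21 ∈ [4/27, 2/9) → index 1
j=2: u_2=1/3 ∈ [2/9, 11/27) → index 2
j=3: u_3=10/21 ∈ [11/27, 14/27) → index 4
j=4: u_4=13/21 ∈ [14/27, 19/27) → index 5
j=5: u_5=16/21 ∈ [19/27, 1) → index 6
j=6: u_6=19/21 ∈ [19/27, 1) → index 6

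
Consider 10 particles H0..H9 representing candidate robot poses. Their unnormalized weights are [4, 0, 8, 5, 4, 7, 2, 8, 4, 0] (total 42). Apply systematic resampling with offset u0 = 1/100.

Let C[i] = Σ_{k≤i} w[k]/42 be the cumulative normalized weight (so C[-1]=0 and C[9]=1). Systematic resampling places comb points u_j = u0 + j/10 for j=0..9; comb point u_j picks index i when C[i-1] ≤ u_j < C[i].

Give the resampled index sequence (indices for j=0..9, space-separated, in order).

0 2 2 3 4 5 5 6 7 8

C = [2/21, 2/21, 2/7, 17/42, 1/2, 2/3, 5/7, 19/21, 1, 1]
j=0: u_0=1/100 ∈ [0, 2/21) → index 0
j=1: u_1=11/100 ∈ [2/21, 2/7) → index 2
j=2: u_2=21/100 ∈ [2/21, 2/7) → index 2
j=3: u_3=31/100 ∈ [2/7, 17/42) → index 3
j=4: u_4=41/100 ∈ [17/42, 1/2) → index 4
j=5: u_5=51/100 ∈ [1/2, 2/3) → index 5
j=6: u_6=61/100 ∈ [1/2, 2/3) → index 5
j=7: u_7=71/100 ∈ [2/3, 5/7) → index 6
j=8: u_8=81/100 ∈ [5/7, 19/21) → index 7
j=9: u_9=91/100 ∈ [19/21, 1) → index 8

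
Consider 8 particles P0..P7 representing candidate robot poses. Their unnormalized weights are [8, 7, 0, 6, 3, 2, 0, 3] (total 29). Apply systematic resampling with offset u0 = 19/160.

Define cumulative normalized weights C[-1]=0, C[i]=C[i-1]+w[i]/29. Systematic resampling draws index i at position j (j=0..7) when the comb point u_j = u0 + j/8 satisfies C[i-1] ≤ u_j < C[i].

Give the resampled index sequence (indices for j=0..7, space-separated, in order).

0 0 1 1 3 4 5 7

C = [8/29, 15/29, 15/29, 21/29, 24/29, 26/29, 26/29, 1]
j=0: u_0=19/160 ∈ [0, 8/29) → index 0
j=1: u_1=39/160 ∈ [0, 8/29) → index 0
j=2: u_2=59/160 ∈ [8/29, 15/29) → index 1
j=3: u_3=79/160 ∈ [8/29, 15/29) → index 1
j=4: u_4=99/160 ∈ [15/29, 21/29) → index 3
j=5: u_5=119/160 ∈ [21/29, 24/29) → index 4
j=6: u_6=139/160 ∈ [24/29, 26/29) → index 5
j=7: u_7=159/160 ∈ [26/29, 1) → index 7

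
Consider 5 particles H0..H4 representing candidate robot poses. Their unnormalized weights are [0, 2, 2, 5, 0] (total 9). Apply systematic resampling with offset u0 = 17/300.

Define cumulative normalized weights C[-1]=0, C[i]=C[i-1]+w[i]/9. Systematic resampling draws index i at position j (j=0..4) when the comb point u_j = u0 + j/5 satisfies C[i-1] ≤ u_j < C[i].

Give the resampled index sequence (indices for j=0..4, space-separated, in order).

C = [0, 2/9, 4/9, 1, 1]
j=0: u_0=17/300 ∈ [0, 2/9) → index 1
j=1: u_1=77/300 ∈ [2/9, 4/9) → index 2
j=2: u_2=137/300 ∈ [4/9, 1) → index 3
j=3: u_3=197/300 ∈ [4/9, 1) → index 3
j=4: u_4=257/300 ∈ [4/9, 1) → index 3

1 2 3 3 3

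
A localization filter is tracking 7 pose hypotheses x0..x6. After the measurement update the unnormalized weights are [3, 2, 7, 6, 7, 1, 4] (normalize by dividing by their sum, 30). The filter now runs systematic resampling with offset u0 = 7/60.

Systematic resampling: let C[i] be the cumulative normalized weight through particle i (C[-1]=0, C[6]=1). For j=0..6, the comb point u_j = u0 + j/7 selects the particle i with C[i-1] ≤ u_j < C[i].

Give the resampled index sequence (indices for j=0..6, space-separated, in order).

1 2 3 3 4 4 6

C = [1/10, 1/6, 2/5, 3/5, 5/6, 13/15, 1]
j=0: u_0=7/60 ∈ [1/10, 1/6) → index 1
j=1: u_1=109/420 ∈ [1/6, 2/5) → index 2
j=2: u_2=169/420 ∈ [2/5, 3/5) → index 3
j=3: u_3=229/420 ∈ [2/5, 3/5) → index 3
j=4: u_4=289/420 ∈ [3/5, 5/6) → index 4
j=5: u_5=349/420 ∈ [3/5, 5/6) → index 4
j=6: u_6=409/420 ∈ [13/15, 1) → index 6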